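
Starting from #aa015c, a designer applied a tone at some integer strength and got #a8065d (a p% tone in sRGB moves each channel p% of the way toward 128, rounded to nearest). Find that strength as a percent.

#aa015c is rgb(170, 1, 92); #a8065d is rgb(168, 6, 93).
On the G channel (widest range): 6 ≈ 1 + (p/100)(128 − 1), so p ≈ 100×(6 − 1)/(128 − 1) = 500/127 = 3.94.
p = 4 reproduces all three channels after rounding.

4%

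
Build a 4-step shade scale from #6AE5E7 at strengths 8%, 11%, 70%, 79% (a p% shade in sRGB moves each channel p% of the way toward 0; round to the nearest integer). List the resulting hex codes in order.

#62D3D5, #5ECCCE, #204545, #163031

#6AE5E7 is rgb(106, 229, 231).
8%: (106 − 8.48 = 97.52→98, 229 − 18.32 = 210.68→211, 231 − 18.48 = 212.52→213) → #62D3D5
11%: (106 − 11.66 = 94.34→94, 229 − 25.19 = 203.81→204, 231 − 25.41 = 205.59→206) → #5ECCCE
70%: (106 − 74.2 = 31.8→32, 229 − 160.3 = 68.7→69, 231 − 161.7 = 69.3→69) → #204545
79%: (106 − 83.74 = 22.26→22, 229 − 180.91 = 48.09→48, 231 − 182.49 = 48.51→49) → #163031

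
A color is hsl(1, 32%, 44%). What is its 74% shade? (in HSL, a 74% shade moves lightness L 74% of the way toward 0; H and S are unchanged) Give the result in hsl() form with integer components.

L moves 74% from 44 toward 0: 44 − 32.56 = 11.44 → 11.
H and S are unchanged.

hsl(1, 32%, 11%)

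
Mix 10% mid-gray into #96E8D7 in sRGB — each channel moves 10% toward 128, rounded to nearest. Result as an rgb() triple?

#96E8D7 is rgb(150, 232, 215).
Lerp each channel 10% toward 128:
  R: 150 − 2.2 = 147.8 → 148
  G: 232 + 0.1×(128−232) = 232 − 10.4 = 221.6 → 222
  B: 215 − 8.7 = 206.3 → 206

rgb(148, 222, 206)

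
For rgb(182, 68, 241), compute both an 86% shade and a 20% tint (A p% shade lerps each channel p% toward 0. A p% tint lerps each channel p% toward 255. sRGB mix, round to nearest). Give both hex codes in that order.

#190a22, #c569f4

86% shade:
  R: 182 + 0.86×(0−182) = 182 − 156.52 = 25.48 → 25
  G: 68 + 0.86×(0−68) = 68 − 58.48 = 9.52 → 10
  B: 241 + 0.86×(0−241) = 241 − 207.26 = 33.74 → 34
  → #190a22
20% tint:
  R: 182 + 0.2×(255−182) = 182 + 14.6 = 196.6 → 197
  G: 68 + 37.4 = 105.4 → 105
  B: 241 + 0.2×(255−241) = 241 + 2.8 = 243.8 → 244
  → #c569f4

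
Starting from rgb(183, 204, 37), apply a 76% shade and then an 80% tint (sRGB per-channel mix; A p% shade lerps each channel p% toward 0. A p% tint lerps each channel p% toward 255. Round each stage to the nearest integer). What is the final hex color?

Lerp each channel 76% toward 0:
  R: 183 + 0.76×(0−183) = 183 − 139.08 = 43.92 → 44
  G: 204 − 155.04 = 48.96 → 49
  B: 37 − 28.12 = 8.88 → 9
After the shade: rgb(44, 49, 9) = #2C3109.
An 80% tint moves each channel 80% toward 255:
  R: 44 + 168.8 = 212.8 → 213
  G: 49 + 0.8×(255−49) = 49 + 164.8 = 213.8 → 214
  B: 9 + 0.8×(255−9) = 9 + 196.8 = 205.8 → 206
rgb(213, 214, 206) = #D5D6CE.

#D5D6CE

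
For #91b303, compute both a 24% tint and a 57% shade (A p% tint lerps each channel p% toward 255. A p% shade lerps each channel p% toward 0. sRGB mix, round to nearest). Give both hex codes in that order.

#abc53f, #3e4d01

#91b303 is rgb(145, 179, 3).
24% tint:
  R: 145 + 0.24×(255−145) = 145 + 26.4 = 171.4 → 171
  G: 179 + 0.24×(255−179) = 179 + 18.24 = 197.24 → 197
  B: 3 + 0.24×(255−3) = 3 + 60.48 = 63.48 → 63
  → #abc53f
57% shade:
  R: 145 + 0.57×(0−145) = 145 − 82.65 = 62.35 → 62
  G: 179 + 0.57×(0−179) = 179 − 102.03 = 76.97 → 77
  B: 3 + 0.57×(0−3) = 3 − 1.71 = 1.29 → 1
  → #3e4d01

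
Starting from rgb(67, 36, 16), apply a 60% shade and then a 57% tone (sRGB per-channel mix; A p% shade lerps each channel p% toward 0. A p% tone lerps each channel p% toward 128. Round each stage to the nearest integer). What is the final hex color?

#554F4C

Lerp each channel 60% toward 0:
  R: 67 + 0.6×(0−67) = 67 − 40.2 = 26.8 → 27
  G: 36 − 21.6 = 14.4 → 14
  B: 16 − 9.6 = 6.4 → 6
After the shade: rgb(27, 14, 6) = #1B0E06.
Lerp each channel 57% toward 128:
  R: 27 + 57.57 = 84.57 → 85
  G: 14 + 64.98 = 78.98 → 79
  B: 6 + 69.54 = 75.54 → 76
rgb(85, 79, 76) = #554F4C.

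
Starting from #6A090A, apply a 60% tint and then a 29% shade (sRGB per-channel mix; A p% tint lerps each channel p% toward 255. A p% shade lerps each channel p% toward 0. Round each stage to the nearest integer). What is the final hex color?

#6A090A is rgb(106, 9, 10).
Per channel, c → c + 0.6(255 − c):
  R: 106 + 89.4 = 195.4 → 195
  G: 9 + 147.6 = 156.6 → 157
  B: 10 + 0.6×(255−10) = 10 + 147 = 157 → 157
After the tint: rgb(195, 157, 157) = #C39D9D.
Per channel, c → c + 0.29(0 − c):
  R: 195 − 56.55 = 138.45 → 138
  G: 157 + 0.29×(0−157) = 157 − 45.53 = 111.47 → 111
  B: 157 + 0.29×(0−157) = 157 − 45.53 = 111.47 → 111
rgb(138, 111, 111) = #8A6F6F.

#8A6F6F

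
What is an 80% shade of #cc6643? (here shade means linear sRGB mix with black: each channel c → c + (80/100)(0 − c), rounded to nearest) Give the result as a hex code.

#cc6643 is rgb(204, 102, 67).
Lerp each channel 80% toward 0:
  R: 204 − 163.2 = 40.8 → 41
  G: 102 + 0.8×(0−102) = 102 − 81.6 = 20.4 → 20
  B: 67 − 53.6 = 13.4 → 13
rgb(41, 20, 13) = #29140d.

#29140d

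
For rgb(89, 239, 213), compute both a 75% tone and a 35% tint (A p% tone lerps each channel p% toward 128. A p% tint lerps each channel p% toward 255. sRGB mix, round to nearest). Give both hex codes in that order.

75% tone:
  R: 89 + 0.75×(128−89) = 89 + 29.25 = 118.25 → 118
  G: 239 + 0.75×(128−239) = 239 − 83.25 = 155.75 → 156
  B: 213 − 63.75 = 149.25 → 149
  → #769C95
35% tint:
  R: 89 + 0.35×(255−89) = 89 + 58.1 = 147.1 → 147
  G: 239 + 0.35×(255−239) = 239 + 5.6 = 244.6 → 245
  B: 213 + 14.7 = 227.7 → 228
  → #93F5E4

#769C95, #93F5E4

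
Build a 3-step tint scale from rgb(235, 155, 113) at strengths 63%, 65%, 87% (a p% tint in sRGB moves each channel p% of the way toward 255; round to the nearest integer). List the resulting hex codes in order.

63%: (235 + 12.6 = 247.6→248, 155 + 63 = 218→218, 113 + 89.46 = 202.46→202) → #F8DACA
65%: (235 + 13 = 248→248, 155 + 65 = 220→220, 113 + 92.3 = 205.3→205) → #F8DCCD
87%: (235 + 17.4 = 252.4→252, 155 + 87 = 242→242, 113 + 123.54 = 236.54→237) → #FCF2ED

#F8DACA, #F8DCCD, #FCF2ED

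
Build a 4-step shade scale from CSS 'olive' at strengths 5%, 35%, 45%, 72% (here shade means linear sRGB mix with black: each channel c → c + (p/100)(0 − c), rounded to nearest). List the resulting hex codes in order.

#7A7A00, #535300, #464600, #242400

CSS olive is rgb(128, 128, 0).
5%: (128 − 6.4 = 121.6→122, 128 − 6.4 = 121.6→122, 0→0) → #7A7A00
35%: (128 − 44.8 = 83.2→83, 128 − 44.8 = 83.2→83, 0→0) → #535300
45%: (128 − 57.6 = 70.4→70, 128 − 57.6 = 70.4→70, 0→0) → #464600
72%: (128 − 92.16 = 35.84→36, 128 − 92.16 = 35.84→36, 0→0) → #242400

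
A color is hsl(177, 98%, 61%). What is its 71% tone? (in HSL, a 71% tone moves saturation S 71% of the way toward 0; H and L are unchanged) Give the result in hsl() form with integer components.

hsl(177, 28%, 61%)

S moves 71% from 98 toward 0: 98 − 69.58 = 28.42 → 28.
H and L are unchanged.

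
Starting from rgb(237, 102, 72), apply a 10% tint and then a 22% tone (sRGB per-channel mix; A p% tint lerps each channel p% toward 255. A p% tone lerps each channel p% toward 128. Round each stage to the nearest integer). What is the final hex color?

Lerp each channel 10% toward 255:
  R: 237 + 0.1×(255−237) = 237 + 1.8 = 238.8 → 239
  G: 102 + 15.3 = 117.3 → 117
  B: 72 + 18.3 = 90.3 → 90
After the tint: rgb(239, 117, 90) = #EF755A.
Lerp each channel 22% toward 128:
  R: 239 + 0.22×(128−239) = 239 − 24.42 = 214.58 → 215
  G: 117 + 0.22×(128−117) = 117 + 2.42 = 119.42 → 119
  B: 90 + 8.36 = 98.36 → 98
rgb(215, 119, 98) = #D77762.

#D77762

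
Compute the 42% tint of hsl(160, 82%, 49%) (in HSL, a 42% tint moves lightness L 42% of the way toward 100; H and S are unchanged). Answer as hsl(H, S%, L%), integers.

hsl(160, 82%, 70%)

L moves 42% from 49 toward 100: 49 + 21.42 = 70.42 → 70.
H and S are unchanged.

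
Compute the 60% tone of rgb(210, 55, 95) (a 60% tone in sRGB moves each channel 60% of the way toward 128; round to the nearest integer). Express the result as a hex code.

Per channel, c → c + 0.6(128 − c):
  R: 210 − 49.2 = 160.8 → 161
  G: 55 + 0.6×(128−55) = 55 + 43.8 = 98.8 → 99
  B: 95 + 0.6×(128−95) = 95 + 19.8 = 114.8 → 115
rgb(161, 99, 115) = #A16373.

#A16373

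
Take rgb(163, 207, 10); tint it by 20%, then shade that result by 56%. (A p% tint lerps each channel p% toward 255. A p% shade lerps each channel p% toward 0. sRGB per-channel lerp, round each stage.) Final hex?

Per channel, c → c + 0.2(255 − c):
  R: 163 + 0.2×(255−163) = 163 + 18.4 = 181.4 → 181
  G: 207 + 9.6 = 216.6 → 217
  B: 10 + 0.2×(255−10) = 10 + 49 = 59 → 59
After the tint: rgb(181, 217, 59) = #b5d93b.
Per channel, c → c + 0.56(0 − c):
  R: 181 + 0.56×(0−181) = 181 − 101.36 = 79.64 → 80
  G: 217 + 0.56×(0−217) = 217 − 121.52 = 95.48 → 95
  B: 59 − 33.04 = 25.96 → 26
rgb(80, 95, 26) = #505f1a.

#505f1a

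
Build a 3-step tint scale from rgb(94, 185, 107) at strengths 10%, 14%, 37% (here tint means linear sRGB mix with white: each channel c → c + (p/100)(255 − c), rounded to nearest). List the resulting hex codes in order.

10%: (94 + 16.1 = 110.1→110, 185 + 7 = 192→192, 107 + 14.8 = 121.8→122) → #6EC07A
14%: (94 + 22.54 = 116.54→117, 185 + 9.8 = 194.8→195, 107 + 20.72 = 127.72→128) → #75C380
37%: (94 + 59.57 = 153.57→154, 185 + 25.9 = 210.9→211, 107 + 54.76 = 161.76→162) → #9AD3A2

#6EC07A, #75C380, #9AD3A2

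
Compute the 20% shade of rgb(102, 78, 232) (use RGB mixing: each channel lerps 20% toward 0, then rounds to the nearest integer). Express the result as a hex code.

A 20% shade moves each channel 20% toward 0:
  R: 102 − 20.4 = 81.6 → 82
  G: 78 + 0.2×(0−78) = 78 − 15.6 = 62.4 → 62
  B: 232 + 0.2×(0−232) = 232 − 46.4 = 185.6 → 186
rgb(82, 62, 186) = #523EBA.

#523EBA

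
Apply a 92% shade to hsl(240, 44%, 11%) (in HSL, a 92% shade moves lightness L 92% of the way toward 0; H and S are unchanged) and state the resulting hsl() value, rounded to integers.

L moves 92% from 11 toward 0: 11 − 10.12 = 0.88 → 1.
H and S are unchanged.

hsl(240, 44%, 1%)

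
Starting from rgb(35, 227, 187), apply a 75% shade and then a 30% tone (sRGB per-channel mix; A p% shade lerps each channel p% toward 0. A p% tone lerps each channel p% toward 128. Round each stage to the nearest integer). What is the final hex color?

Per channel, c → c + 0.75(0 − c):
  R: 35 + 0.75×(0−35) = 35 − 26.25 = 8.75 → 9
  G: 227 − 170.25 = 56.75 → 57
  B: 187 − 140.25 = 46.75 → 47
After the shade: rgb(9, 57, 47) = #09392f.
Per channel, c → c + 0.3(128 − c):
  R: 9 + 35.7 = 44.7 → 45
  G: 57 + 0.3×(128−57) = 57 + 21.3 = 78.3 → 78
  B: 47 + 0.3×(128−47) = 47 + 24.3 = 71.3 → 71
rgb(45, 78, 71) = #2d4e47.

#2d4e47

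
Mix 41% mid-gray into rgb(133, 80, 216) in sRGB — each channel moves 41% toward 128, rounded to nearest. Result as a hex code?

Lerp each channel 41% toward 128:
  R: 133 + 0.41×(128−133) = 133 − 2.05 = 130.95 → 131
  G: 80 + 0.41×(128−80) = 80 + 19.68 = 99.68 → 100
  B: 216 + 0.41×(128−216) = 216 − 36.08 = 179.92 → 180
rgb(131, 100, 180) = #8364B4.

#8364B4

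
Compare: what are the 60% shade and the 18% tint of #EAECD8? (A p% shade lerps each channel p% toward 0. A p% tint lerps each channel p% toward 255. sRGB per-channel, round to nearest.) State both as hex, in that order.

#EAECD8 is rgb(234, 236, 216).
60% shade:
  R: 234 − 140.4 = 93.6 → 94
  G: 236 + 0.6×(0−236) = 236 − 141.6 = 94.4 → 94
  B: 216 + 0.6×(0−216) = 216 − 129.6 = 86.4 → 86
  → #5E5E56
18% tint:
  R: 234 + 3.78 = 237.78 → 238
  G: 236 + 0.18×(255−236) = 236 + 3.42 = 239.42 → 239
  B: 216 + 0.18×(255−216) = 216 + 7.02 = 223.02 → 223
  → #EEEFDF

#5E5E56, #EEEFDF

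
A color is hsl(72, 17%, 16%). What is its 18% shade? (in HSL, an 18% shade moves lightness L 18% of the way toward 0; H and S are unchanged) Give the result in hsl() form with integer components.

L moves 18% from 16 toward 0: 16 − 2.88 = 13.12 → 13.
H and S are unchanged.

hsl(72, 17%, 13%)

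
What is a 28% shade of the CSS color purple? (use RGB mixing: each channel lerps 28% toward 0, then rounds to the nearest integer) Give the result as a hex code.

CSS purple is rgb(128, 0, 128).
Lerp each channel 28% toward 0:
  R: 128 + 0.28×(0−128) = 128 − 35.84 = 92.16 → 92
  G: 0 + 0.28×(0−0) = 0 + 0 = 0 → 0
  B: 128 − 35.84 = 92.16 → 92
rgb(92, 0, 92) = #5C005C.

#5C005C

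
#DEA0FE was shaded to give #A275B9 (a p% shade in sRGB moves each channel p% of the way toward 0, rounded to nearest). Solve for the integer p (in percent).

27%

#DEA0FE is rgb(222, 160, 254); #A275B9 is rgb(162, 117, 185).
On the B channel (widest range): 185 ≈ 254 + (p/100)(0 − 254), so p ≈ 100×(185 − 254)/(0 − 254) = -6900/-254 = 27.17.
p = 27 reproduces all three channels after rounding.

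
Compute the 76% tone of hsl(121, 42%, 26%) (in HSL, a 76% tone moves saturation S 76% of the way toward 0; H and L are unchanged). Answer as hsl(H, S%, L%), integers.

S moves 76% from 42 toward 0: 42 − 31.92 = 10.08 → 10.
H and L are unchanged.

hsl(121, 10%, 26%)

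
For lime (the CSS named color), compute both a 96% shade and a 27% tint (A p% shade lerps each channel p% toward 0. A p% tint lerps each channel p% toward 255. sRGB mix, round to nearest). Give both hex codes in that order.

#000A00, #45FF45

CSS lime is rgb(0, 255, 0).
96% shade:
  R: 0 + 0 = 0 → 0
  G: 255 − 244.8 = 10.2 → 10
  B: 0 + 0.96×(0−0) = 0 + 0 = 0 → 0
  → #000A00
27% tint:
  R: 0 + 68.85 = 68.85 → 69
  G: 255 + 0 = 255 → 255
  B: 0 + 68.85 = 68.85 → 69
  → #45FF45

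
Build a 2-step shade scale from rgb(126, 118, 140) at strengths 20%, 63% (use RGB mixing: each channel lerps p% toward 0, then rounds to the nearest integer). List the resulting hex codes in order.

#655e70, #2f2c34

20%: (126 − 25.2 = 100.8→101, 118 − 23.6 = 94.4→94, 140 − 28 = 112→112) → #655e70
63%: (126 − 79.38 = 46.62→47, 118 − 74.34 = 43.66→44, 140 − 88.2 = 51.8→52) → #2f2c34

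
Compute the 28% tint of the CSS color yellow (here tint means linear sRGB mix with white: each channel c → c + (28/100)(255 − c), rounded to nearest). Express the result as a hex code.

CSS yellow is rgb(255, 255, 0).
Lerp each channel 28% toward 255:
  R: 255 + 0 = 255 → 255
  G: 255 + 0.28×(255−255) = 255 + 0 = 255 → 255
  B: 0 + 0.28×(255−0) = 0 + 71.4 = 71.4 → 71
rgb(255, 255, 71) = #ffff47.

#ffff47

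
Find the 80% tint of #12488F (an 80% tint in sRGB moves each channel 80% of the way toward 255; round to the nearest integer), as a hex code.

#12488F is rgb(18, 72, 143).
Per channel, c → c + 0.8(255 − c):
  R: 18 + 189.6 = 207.6 → 208
  G: 72 + 0.8×(255−72) = 72 + 146.4 = 218.4 → 218
  B: 143 + 0.8×(255−143) = 143 + 89.6 = 232.6 → 233
rgb(208, 218, 233) = #D0DAE9.

#D0DAE9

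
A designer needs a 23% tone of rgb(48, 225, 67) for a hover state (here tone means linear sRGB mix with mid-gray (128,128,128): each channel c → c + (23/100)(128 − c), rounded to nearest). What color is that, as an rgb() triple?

rgb(66, 203, 81)

Per channel, c → c + 0.23(128 − c):
  R: 48 + 18.4 = 66.4 → 66
  G: 225 + 0.23×(128−225) = 225 − 22.31 = 202.69 → 203
  B: 67 + 0.23×(128−67) = 67 + 14.03 = 81.03 → 81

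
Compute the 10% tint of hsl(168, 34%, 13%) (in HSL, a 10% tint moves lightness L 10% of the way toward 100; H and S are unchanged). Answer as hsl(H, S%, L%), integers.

hsl(168, 34%, 22%)

L moves 10% from 13 toward 100: 13 + 8.7 = 21.7 → 22.
H and S are unchanged.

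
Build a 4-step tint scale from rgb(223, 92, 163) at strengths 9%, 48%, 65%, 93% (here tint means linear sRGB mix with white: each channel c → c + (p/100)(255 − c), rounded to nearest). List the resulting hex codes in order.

#e26bab, #eeaacf, #f4c6df, #fdf4f9

9%: (223 + 2.88 = 225.88→226, 92 + 14.67 = 106.67→107, 163 + 8.28 = 171.28→171) → #e26bab
48%: (223 + 15.36 = 238.36→238, 92 + 78.24 = 170.24→170, 163 + 44.16 = 207.16→207) → #eeaacf
65%: (223 + 20.8 = 243.8→244, 92 + 105.95 = 197.95→198, 163 + 59.8 = 222.8→223) → #f4c6df
93%: (223 + 29.76 = 252.76→253, 92 + 151.59 = 243.59→244, 163 + 85.56 = 248.56→249) → #fdf4f9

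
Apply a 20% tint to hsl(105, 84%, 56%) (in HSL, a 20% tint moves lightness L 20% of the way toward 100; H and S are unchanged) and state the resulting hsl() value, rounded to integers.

hsl(105, 84%, 65%)

L moves 20% from 56 toward 100: 56 + 8.8 = 64.8 → 65.
H and S are unchanged.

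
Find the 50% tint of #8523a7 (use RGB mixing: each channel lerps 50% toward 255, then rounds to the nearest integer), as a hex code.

#8523a7 is rgb(133, 35, 167).
A 50% tint moves each channel 50% toward 255:
  R: 133 + 61 = 194 → 194
  G: 35 + 0.5×(255−35) = 35 + 110 = 145 → 145
  B: 167 + 44 = 211 → 211
rgb(194, 145, 211) = #c291d3.

#c291d3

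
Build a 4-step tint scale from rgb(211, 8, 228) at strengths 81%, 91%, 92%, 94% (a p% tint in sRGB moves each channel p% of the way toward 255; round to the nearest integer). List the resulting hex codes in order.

#F7D0FA, #FBE9FD, #FBEBFD, #FCF0FD

81%: (211 + 35.64 = 246.64→247, 8 + 200.07 = 208.07→208, 228 + 21.87 = 249.87→250) → #F7D0FA
91%: (211 + 40.04 = 251.04→251, 8 + 224.77 = 232.77→233, 228 + 24.57 = 252.57→253) → #FBE9FD
92%: (211 + 40.48 = 251.48→251, 8 + 227.24 = 235.24→235, 228 + 24.84 = 252.84→253) → #FBEBFD
94%: (211 + 41.36 = 252.36→252, 8 + 232.18 = 240.18→240, 228 + 25.38 = 253.38→253) → #FCF0FD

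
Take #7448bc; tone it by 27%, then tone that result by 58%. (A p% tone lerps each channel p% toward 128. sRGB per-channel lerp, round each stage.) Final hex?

#7448bc is rgb(116, 72, 188).
Lerp each channel 27% toward 128:
  R: 116 + 3.24 = 119.24 → 119
  G: 72 + 0.27×(128−72) = 72 + 15.12 = 87.12 → 87
  B: 188 − 16.2 = 171.8 → 172
After the tone: rgb(119, 87, 172) = #7757ac.
Lerp each channel 58% toward 128:
  R: 119 + 0.58×(128−119) = 119 + 5.22 = 124.22 → 124
  G: 87 + 0.58×(128−87) = 87 + 23.78 = 110.78 → 111
  B: 172 + 0.58×(128−172) = 172 − 25.52 = 146.48 → 146
rgb(124, 111, 146) = #7c6f92.

#7c6f92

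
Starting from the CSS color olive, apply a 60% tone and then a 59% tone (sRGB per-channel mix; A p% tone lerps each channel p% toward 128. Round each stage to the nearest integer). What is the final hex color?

CSS olive is rgb(128, 128, 0).
A 60% tone moves each channel 60% toward 128:
  R: 128 + 0.6×(128−128) = 128 + 0 = 128 → 128
  G: 128 + 0 = 128 → 128
  B: 0 + 76.8 = 76.8 → 77
After the tone: rgb(128, 128, 77) = #80804D.
Per channel, c → c + 0.59(128 − c):
  R: 128 + 0 = 128 → 128
  G: 128 + 0.59×(128−128) = 128 + 0 = 128 → 128
  B: 77 + 30.09 = 107.09 → 107
rgb(128, 128, 107) = #80806B.

#80806B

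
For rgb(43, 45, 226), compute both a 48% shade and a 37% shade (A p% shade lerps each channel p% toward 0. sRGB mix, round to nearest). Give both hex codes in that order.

48% shade:
  R: 43 − 20.64 = 22.36 → 22
  G: 45 + 0.48×(0−45) = 45 − 21.6 = 23.4 → 23
  B: 226 + 0.48×(0−226) = 226 − 108.48 = 117.52 → 118
  → #161776
37% shade:
  R: 43 − 15.91 = 27.09 → 27
  G: 45 − 16.65 = 28.35 → 28
  B: 226 − 83.62 = 142.38 → 142
  → #1B1C8E

#161776, #1B1C8E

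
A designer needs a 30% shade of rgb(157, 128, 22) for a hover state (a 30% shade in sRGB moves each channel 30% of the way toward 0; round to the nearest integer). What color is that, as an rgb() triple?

Per channel, c → c + 0.3(0 − c):
  R: 157 − 47.1 = 109.9 → 110
  G: 128 + 0.3×(0−128) = 128 − 38.4 = 89.6 → 90
  B: 22 − 6.6 = 15.4 → 15

rgb(110, 90, 15)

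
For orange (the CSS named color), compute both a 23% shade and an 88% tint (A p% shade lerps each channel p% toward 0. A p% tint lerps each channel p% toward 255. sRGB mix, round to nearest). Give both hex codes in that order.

CSS orange is rgb(255, 165, 0).
23% shade:
  R: 255 + 0.23×(0−255) = 255 − 58.65 = 196.35 → 196
  G: 165 + 0.23×(0−165) = 165 − 37.95 = 127.05 → 127
  B: 0 + 0.23×(0−0) = 0 + 0 = 0 → 0
  → #c47f00
88% tint:
  R: 255 + 0 = 255 → 255
  G: 165 + 0.88×(255−165) = 165 + 79.2 = 244.2 → 244
  B: 0 + 224.4 = 224.4 → 224
  → #fff4e0

#c47f00, #fff4e0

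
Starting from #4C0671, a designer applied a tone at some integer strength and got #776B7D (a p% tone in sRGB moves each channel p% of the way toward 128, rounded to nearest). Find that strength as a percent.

83%

#4C0671 is rgb(76, 6, 113); #776B7D is rgb(119, 107, 125).
On the G channel (widest range): 107 ≈ 6 + (p/100)(128 − 6), so p ≈ 100×(107 − 6)/(128 − 6) = 10100/122 = 82.79.
p = 83 reproduces all three channels after rounding.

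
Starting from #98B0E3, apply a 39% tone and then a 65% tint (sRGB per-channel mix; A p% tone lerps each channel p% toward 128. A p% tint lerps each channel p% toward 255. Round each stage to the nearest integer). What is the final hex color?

#D8DDE8

#98B0E3 is rgb(152, 176, 227).
Per channel, c → c + 0.39(128 − c):
  R: 152 − 9.36 = 142.64 → 143
  G: 176 − 18.72 = 157.28 → 157
  B: 227 + 0.39×(128−227) = 227 − 38.61 = 188.39 → 188
After the tone: rgb(143, 157, 188) = #8F9DBC.
Per channel, c → c + 0.65(255 − c):
  R: 143 + 72.8 = 215.8 → 216
  G: 157 + 63.7 = 220.7 → 221
  B: 188 + 43.55 = 231.55 → 232
rgb(216, 221, 232) = #D8DDE8.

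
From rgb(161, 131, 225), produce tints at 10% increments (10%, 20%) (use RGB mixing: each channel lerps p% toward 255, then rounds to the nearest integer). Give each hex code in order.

10%: (161 + 9.4 = 170.4→170, 131 + 12.4 = 143.4→143, 225 + 3 = 228→228) → #AA8FE4
20%: (161 + 18.8 = 179.8→180, 131 + 24.8 = 155.8→156, 225 + 6 = 231→231) → #B49CE7

#AA8FE4, #B49CE7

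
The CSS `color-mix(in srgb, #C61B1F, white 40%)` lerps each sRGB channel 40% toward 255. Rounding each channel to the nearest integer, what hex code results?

#DD7679

#C61B1F is rgb(198, 27, 31).
Lerp each channel 40% toward 255:
  R: 198 + 22.8 = 220.8 → 221
  G: 27 + 0.4×(255−27) = 27 + 91.2 = 118.2 → 118
  B: 31 + 0.4×(255−31) = 31 + 89.6 = 120.6 → 121
rgb(221, 118, 121) = #DD7679.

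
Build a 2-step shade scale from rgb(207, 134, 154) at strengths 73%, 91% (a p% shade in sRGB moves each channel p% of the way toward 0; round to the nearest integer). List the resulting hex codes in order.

#38242A, #130C0E

73%: (207 − 151.11 = 55.89→56, 134 − 97.82 = 36.18→36, 154 − 112.42 = 41.58→42) → #38242A
91%: (207 − 188.37 = 18.63→19, 134 − 121.94 = 12.06→12, 154 − 140.14 = 13.86→14) → #130C0E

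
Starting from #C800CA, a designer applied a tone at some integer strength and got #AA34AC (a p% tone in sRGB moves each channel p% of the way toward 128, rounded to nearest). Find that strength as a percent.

#C800CA is rgb(200, 0, 202); #AA34AC is rgb(170, 52, 172).
On the G channel (widest range): 52 ≈ 0 + (p/100)(128 − 0), so p ≈ 100×(52 − 0)/(128 − 0) = 5200/128 = 40.62.
p = 41 reproduces all three channels after rounding.

41%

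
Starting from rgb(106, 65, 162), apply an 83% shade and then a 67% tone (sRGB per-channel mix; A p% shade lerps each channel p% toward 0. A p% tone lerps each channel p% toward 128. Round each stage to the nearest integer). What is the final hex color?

#5c595f

Lerp each channel 83% toward 0:
  R: 106 − 87.98 = 18.02 → 18
  G: 65 + 0.83×(0−65) = 65 − 53.95 = 11.05 → 11
  B: 162 + 0.83×(0−162) = 162 − 134.46 = 27.54 → 28
After the shade: rgb(18, 11, 28) = #120b1c.
Lerp each channel 67% toward 128:
  R: 18 + 73.7 = 91.7 → 92
  G: 11 + 0.67×(128−11) = 11 + 78.39 = 89.39 → 89
  B: 28 + 0.67×(128−28) = 28 + 67 = 95 → 95
rgb(92, 89, 95) = #5c595f.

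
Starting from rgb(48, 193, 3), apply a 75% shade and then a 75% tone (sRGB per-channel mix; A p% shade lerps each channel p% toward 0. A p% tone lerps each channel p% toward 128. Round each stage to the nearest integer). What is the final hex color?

A 75% shade moves each channel 75% toward 0:
  R: 48 + 0.75×(0−48) = 48 − 36 = 12 → 12
  G: 193 + 0.75×(0−193) = 193 − 144.75 = 48.25 → 48
  B: 3 + 0.75×(0−3) = 3 − 2.25 = 0.75 → 1
After the shade: rgb(12, 48, 1) = #0C3001.
Lerp each channel 75% toward 128:
  R: 12 + 0.75×(128−12) = 12 + 87 = 99 → 99
  G: 48 + 60 = 108 → 108
  B: 1 + 0.75×(128−1) = 1 + 95.25 = 96.25 → 96
rgb(99, 108, 96) = #636C60.

#636C60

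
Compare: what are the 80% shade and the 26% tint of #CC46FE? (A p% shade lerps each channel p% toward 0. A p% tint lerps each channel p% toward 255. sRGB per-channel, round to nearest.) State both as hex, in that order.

#290E33, #D976FE

#CC46FE is rgb(204, 70, 254).
80% shade:
  R: 204 − 163.2 = 40.8 → 41
  G: 70 − 56 = 14 → 14
  B: 254 − 203.2 = 50.8 → 51
  → #290E33
26% tint:
  R: 204 + 0.26×(255−204) = 204 + 13.26 = 217.26 → 217
  G: 70 + 0.26×(255−70) = 70 + 48.1 = 118.1 → 118
  B: 254 + 0.26 = 254.26 → 254
  → #D976FE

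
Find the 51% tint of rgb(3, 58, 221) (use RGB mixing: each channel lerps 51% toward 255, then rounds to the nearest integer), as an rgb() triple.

rgb(132, 158, 238)

Per channel, c → c + 0.51(255 − c):
  R: 3 + 128.52 = 131.52 → 132
  G: 58 + 100.47 = 158.47 → 158
  B: 221 + 0.51×(255−221) = 221 + 17.34 = 238.34 → 238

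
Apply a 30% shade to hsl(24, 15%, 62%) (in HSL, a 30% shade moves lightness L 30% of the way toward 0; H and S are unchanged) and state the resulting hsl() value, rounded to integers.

L moves 30% from 62 toward 0: 62 − 18.6 = 43.4 → 43.
H and S are unchanged.

hsl(24, 15%, 43%)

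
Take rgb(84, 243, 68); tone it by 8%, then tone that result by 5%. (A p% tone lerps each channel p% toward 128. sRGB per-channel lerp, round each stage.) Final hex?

#5ae54c

Per channel, c → c + 0.08(128 − c):
  R: 84 + 0.08×(128−84) = 84 + 3.52 = 87.52 → 88
  G: 243 + 0.08×(128−243) = 243 − 9.2 = 233.8 → 234
  B: 68 + 0.08×(128−68) = 68 + 4.8 = 72.8 → 73
After the tone: rgb(88, 234, 73) = #58ea49.
Lerp each channel 5% toward 128:
  R: 88 + 0.05×(128−88) = 88 + 2 = 90 → 90
  G: 234 + 0.05×(128−234) = 234 − 5.3 = 228.7 → 229
  B: 73 + 0.05×(128−73) = 73 + 2.75 = 75.75 → 76
rgb(90, 229, 76) = #5ae54c.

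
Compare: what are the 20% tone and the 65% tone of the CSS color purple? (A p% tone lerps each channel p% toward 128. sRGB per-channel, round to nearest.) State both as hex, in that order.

CSS purple is rgb(128, 0, 128).
20% tone:
  R: 128 + 0.2×(128−128) = 128 + 0 = 128 → 128
  G: 0 + 25.6 = 25.6 → 26
  B: 128 + 0.2×(128−128) = 128 + 0 = 128 → 128
  → #801A80
65% tone:
  R: 128 + 0.65×(128−128) = 128 + 0 = 128 → 128
  G: 0 + 0.65×(128−0) = 0 + 83.2 = 83.2 → 83
  B: 128 + 0.65×(128−128) = 128 + 0 = 128 → 128
  → #805380

#801A80, #805380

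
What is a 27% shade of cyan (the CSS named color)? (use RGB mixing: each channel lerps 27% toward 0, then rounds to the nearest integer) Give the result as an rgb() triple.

rgb(0, 186, 186)

CSS cyan is rgb(0, 255, 255).
A 27% shade moves each channel 27% toward 0:
  R: 0 + 0 = 0 → 0
  G: 255 − 68.85 = 186.15 → 186
  B: 255 + 0.27×(0−255) = 255 − 68.85 = 186.15 → 186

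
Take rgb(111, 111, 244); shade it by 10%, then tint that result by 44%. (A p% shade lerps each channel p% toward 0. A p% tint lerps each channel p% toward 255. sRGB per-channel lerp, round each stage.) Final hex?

Lerp each channel 10% toward 0:
  R: 111 + 0.1×(0−111) = 111 − 11.1 = 99.9 → 100
  G: 111 + 0.1×(0−111) = 111 − 11.1 = 99.9 → 100
  B: 244 + 0.1×(0−244) = 244 − 24.4 = 219.6 → 220
After the shade: rgb(100, 100, 220) = #6464DC.
Per channel, c → c + 0.44(255 − c):
  R: 100 + 0.44×(255−100) = 100 + 68.2 = 168.2 → 168
  G: 100 + 68.2 = 168.2 → 168
  B: 220 + 15.4 = 235.4 → 235
rgb(168, 168, 235) = #A8A8EB.

#A8A8EB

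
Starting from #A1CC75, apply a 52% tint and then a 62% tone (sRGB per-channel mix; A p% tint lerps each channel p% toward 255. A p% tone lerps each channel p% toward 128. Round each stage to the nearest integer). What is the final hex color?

#A1CC75 is rgb(161, 204, 117).
Lerp each channel 52% toward 255:
  R: 161 + 48.88 = 209.88 → 210
  G: 204 + 26.52 = 230.52 → 231
  B: 117 + 0.52×(255−117) = 117 + 71.76 = 188.76 → 189
After the tint: rgb(210, 231, 189) = #D2E7BD.
A 62% tone moves each channel 62% toward 128:
  R: 210 − 50.84 = 159.16 → 159
  G: 231 + 0.62×(128−231) = 231 − 63.86 = 167.14 → 167
  B: 189 + 0.62×(128−189) = 189 − 37.82 = 151.18 → 151
rgb(159, 167, 151) = #9FA797.

#9FA797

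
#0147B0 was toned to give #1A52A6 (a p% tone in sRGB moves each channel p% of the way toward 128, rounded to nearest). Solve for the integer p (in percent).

#0147B0 is rgb(1, 71, 176); #1A52A6 is rgb(26, 82, 166).
On the R channel (widest range): 26 ≈ 1 + (p/100)(128 − 1), so p ≈ 100×(26 − 1)/(128 − 1) = 2500/127 = 19.69.
p = 20 reproduces all three channels after rounding.

20%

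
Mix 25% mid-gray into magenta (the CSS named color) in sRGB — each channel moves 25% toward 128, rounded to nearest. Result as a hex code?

#DF20DF

CSS magenta is rgb(255, 0, 255).
Per channel, c → c + 0.25(128 − c):
  R: 255 + 0.25×(128−255) = 255 − 31.75 = 223.25 → 223
  G: 0 + 32 = 32 → 32
  B: 255 + 0.25×(128−255) = 255 − 31.75 = 223.25 → 223
rgb(223, 32, 223) = #DF20DF.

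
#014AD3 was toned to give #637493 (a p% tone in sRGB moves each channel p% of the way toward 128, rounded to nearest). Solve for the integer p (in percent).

#014AD3 is rgb(1, 74, 211); #637493 is rgb(99, 116, 147).
On the R channel (widest range): 99 ≈ 1 + (p/100)(128 − 1), so p ≈ 100×(99 − 1)/(128 − 1) = 9800/127 = 77.17.
p = 77 reproduces all three channels after rounding.

77%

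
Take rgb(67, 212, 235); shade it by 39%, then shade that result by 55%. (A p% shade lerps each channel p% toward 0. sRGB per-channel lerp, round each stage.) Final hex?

#123A40

Per channel, c → c + 0.39(0 − c):
  R: 67 + 0.39×(0−67) = 67 − 26.13 = 40.87 → 41
  G: 212 + 0.39×(0−212) = 212 − 82.68 = 129.32 → 129
  B: 235 − 91.65 = 143.35 → 143
After the shade: rgb(41, 129, 143) = #29818F.
Lerp each channel 55% toward 0:
  R: 41 − 22.55 = 18.45 → 18
  G: 129 + 0.55×(0−129) = 129 − 70.95 = 58.05 → 58
  B: 143 + 0.55×(0−143) = 143 − 78.65 = 64.35 → 64
rgb(18, 58, 64) = #123A40.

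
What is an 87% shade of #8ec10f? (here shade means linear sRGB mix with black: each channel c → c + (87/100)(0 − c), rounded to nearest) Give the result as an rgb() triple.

rgb(18, 25, 2)

#8ec10f is rgb(142, 193, 15).
Lerp each channel 87% toward 0:
  R: 142 + 0.87×(0−142) = 142 − 123.54 = 18.46 → 18
  G: 193 − 167.91 = 25.09 → 25
  B: 15 − 13.05 = 1.95 → 2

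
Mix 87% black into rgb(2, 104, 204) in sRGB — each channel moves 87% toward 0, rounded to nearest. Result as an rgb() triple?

rgb(0, 14, 27)

An 87% shade moves each channel 87% toward 0:
  R: 2 + 0.87×(0−2) = 2 − 1.74 = 0.26 → 0
  G: 104 − 90.48 = 13.52 → 14
  B: 204 − 177.48 = 26.52 → 27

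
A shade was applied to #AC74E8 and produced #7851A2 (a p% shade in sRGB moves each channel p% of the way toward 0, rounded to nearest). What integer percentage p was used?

#AC74E8 is rgb(172, 116, 232); #7851A2 is rgb(120, 81, 162).
On the B channel (widest range): 162 ≈ 232 + (p/100)(0 − 232), so p ≈ 100×(162 − 232)/(0 − 232) = -7000/-232 = 30.17.
p = 30 reproduces all three channels after rounding.

30%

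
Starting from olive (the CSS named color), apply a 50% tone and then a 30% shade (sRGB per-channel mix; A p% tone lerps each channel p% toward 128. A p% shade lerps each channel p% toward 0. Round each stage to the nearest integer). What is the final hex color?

#5a5a2d

CSS olive is rgb(128, 128, 0).
A 50% tone moves each channel 50% toward 128:
  R: 128 + 0 = 128 → 128
  G: 128 + 0.5×(128−128) = 128 + 0 = 128 → 128
  B: 0 + 0.5×(128−0) = 0 + 64 = 64 → 64
After the tone: rgb(128, 128, 64) = #808040.
Lerp each channel 30% toward 0:
  R: 128 − 38.4 = 89.6 → 90
  G: 128 + 0.3×(0−128) = 128 − 38.4 = 89.6 → 90
  B: 64 − 19.2 = 44.8 → 45
rgb(90, 90, 45) = #5a5a2d.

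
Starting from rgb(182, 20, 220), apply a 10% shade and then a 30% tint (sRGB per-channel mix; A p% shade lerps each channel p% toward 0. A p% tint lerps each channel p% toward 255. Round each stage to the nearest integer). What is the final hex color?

#BF59D7

Lerp each channel 10% toward 0:
  R: 182 + 0.1×(0−182) = 182 − 18.2 = 163.8 → 164
  G: 20 − 2 = 18 → 18
  B: 220 − 22 = 198 → 198
After the shade: rgb(164, 18, 198) = #A412C6.
Per channel, c → c + 0.3(255 − c):
  R: 164 + 0.3×(255−164) = 164 + 27.3 = 191.3 → 191
  G: 18 + 0.3×(255−18) = 18 + 71.1 = 89.1 → 89
  B: 198 + 0.3×(255−198) = 198 + 17.1 = 215.1 → 215
rgb(191, 89, 215) = #BF59D7.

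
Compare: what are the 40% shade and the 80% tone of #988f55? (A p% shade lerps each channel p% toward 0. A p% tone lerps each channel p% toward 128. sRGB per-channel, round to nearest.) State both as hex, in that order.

#5b5633, #858377

#988f55 is rgb(152, 143, 85).
40% shade:
  R: 152 + 0.4×(0−152) = 152 − 60.8 = 91.2 → 91
  G: 143 + 0.4×(0−143) = 143 − 57.2 = 85.8 → 86
  B: 85 − 34 = 51 → 51
  → #5b5633
80% tone:
  R: 152 − 19.2 = 132.8 → 133
  G: 143 + 0.8×(128−143) = 143 − 12 = 131 → 131
  B: 85 + 0.8×(128−85) = 85 + 34.4 = 119.4 → 119
  → #858377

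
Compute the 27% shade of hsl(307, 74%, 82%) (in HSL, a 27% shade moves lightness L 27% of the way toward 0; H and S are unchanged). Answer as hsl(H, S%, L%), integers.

hsl(307, 74%, 60%)

L moves 27% from 82 toward 0: 82 − 22.14 = 59.86 → 60.
H and S are unchanged.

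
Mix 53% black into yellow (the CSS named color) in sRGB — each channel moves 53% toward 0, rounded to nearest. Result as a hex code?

CSS yellow is rgb(255, 255, 0).
A 53% shade moves each channel 53% toward 0:
  R: 255 + 0.53×(0−255) = 255 − 135.15 = 119.85 → 120
  G: 255 − 135.15 = 119.85 → 120
  B: 0 + 0 = 0 → 0
rgb(120, 120, 0) = #787800.

#787800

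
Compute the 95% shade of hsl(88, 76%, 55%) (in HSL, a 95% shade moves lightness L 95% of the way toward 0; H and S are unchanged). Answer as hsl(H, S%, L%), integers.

L moves 95% from 55 toward 0: 55 − 52.25 = 2.75 → 3.
H and S are unchanged.

hsl(88, 76%, 3%)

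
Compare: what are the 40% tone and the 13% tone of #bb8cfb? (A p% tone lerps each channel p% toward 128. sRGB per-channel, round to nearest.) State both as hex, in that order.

#bb8cfb is rgb(187, 140, 251).
40% tone:
  R: 187 − 23.6 = 163.4 → 163
  G: 140 + 0.4×(128−140) = 140 − 4.8 = 135.2 → 135
  B: 251 − 49.2 = 201.8 → 202
  → #a387ca
13% tone:
  R: 187 + 0.13×(128−187) = 187 − 7.67 = 179.33 → 179
  G: 140 + 0.13×(128−140) = 140 − 1.56 = 138.44 → 138
  B: 251 + 0.13×(128−251) = 251 − 15.99 = 235.01 → 235
  → #b38aeb

#a387ca, #b38aeb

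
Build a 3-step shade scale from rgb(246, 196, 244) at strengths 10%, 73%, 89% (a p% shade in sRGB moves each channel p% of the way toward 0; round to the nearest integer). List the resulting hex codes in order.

#DDB0DC, #423542, #1B161B

10%: (246 − 24.6 = 221.4→221, 196 − 19.6 = 176.4→176, 244 − 24.4 = 219.6→220) → #DDB0DC
73%: (246 − 179.58 = 66.42→66, 196 − 143.08 = 52.92→53, 244 − 178.12 = 65.88→66) → #423542
89%: (246 − 218.94 = 27.06→27, 196 − 174.44 = 21.56→22, 244 − 217.16 = 26.84→27) → #1B161B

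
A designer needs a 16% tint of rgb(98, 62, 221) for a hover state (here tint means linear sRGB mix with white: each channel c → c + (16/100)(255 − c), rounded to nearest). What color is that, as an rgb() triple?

rgb(123, 93, 226)

A 16% tint moves each channel 16% toward 255:
  R: 98 + 25.12 = 123.12 → 123
  G: 62 + 30.88 = 92.88 → 93
  B: 221 + 5.44 = 226.44 → 226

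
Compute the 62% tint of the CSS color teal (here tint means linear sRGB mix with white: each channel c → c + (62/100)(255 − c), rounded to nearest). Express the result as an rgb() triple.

CSS teal is rgb(0, 128, 128).
Lerp each channel 62% toward 255:
  R: 0 + 0.62×(255−0) = 0 + 158.1 = 158.1 → 158
  G: 128 + 0.62×(255−128) = 128 + 78.74 = 206.74 → 207
  B: 128 + 78.74 = 206.74 → 207

rgb(158, 207, 207)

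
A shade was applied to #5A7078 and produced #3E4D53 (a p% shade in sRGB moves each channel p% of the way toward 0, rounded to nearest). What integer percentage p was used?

#5A7078 is rgb(90, 112, 120); #3E4D53 is rgb(62, 77, 83).
On the B channel (widest range): 83 ≈ 120 + (p/100)(0 − 120), so p ≈ 100×(83 − 120)/(0 − 120) = -3700/-120 = 30.83.
p = 31 reproduces all three channels after rounding.

31%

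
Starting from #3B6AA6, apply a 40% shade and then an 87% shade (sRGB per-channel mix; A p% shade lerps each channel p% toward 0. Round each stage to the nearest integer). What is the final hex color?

#3B6AA6 is rgb(59, 106, 166).
Per channel, c → c + 0.4(0 − c):
  R: 59 − 23.6 = 35.4 → 35
  G: 106 + 0.4×(0−106) = 106 − 42.4 = 63.6 → 64
  B: 166 + 0.4×(0−166) = 166 − 66.4 = 99.6 → 100
After the shade: rgb(35, 64, 100) = #234064.
Per channel, c → c + 0.87(0 − c):
  R: 35 + 0.87×(0−35) = 35 − 30.45 = 4.55 → 5
  G: 64 + 0.87×(0−64) = 64 − 55.68 = 8.32 → 8
  B: 100 + 0.87×(0−100) = 100 − 87 = 13 → 13
rgb(5, 8, 13) = #05080D.

#05080D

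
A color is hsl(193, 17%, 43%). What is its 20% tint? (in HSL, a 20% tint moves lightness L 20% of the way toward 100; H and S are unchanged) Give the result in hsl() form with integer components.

L moves 20% from 43 toward 100: 43 + 11.4 = 54.4 → 54.
H and S are unchanged.

hsl(193, 17%, 54%)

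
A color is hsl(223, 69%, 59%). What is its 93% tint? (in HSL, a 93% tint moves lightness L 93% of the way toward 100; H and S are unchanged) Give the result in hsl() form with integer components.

hsl(223, 69%, 97%)

L moves 93% from 59 toward 100: 59 + 38.13 = 97.13 → 97.
H and S are unchanged.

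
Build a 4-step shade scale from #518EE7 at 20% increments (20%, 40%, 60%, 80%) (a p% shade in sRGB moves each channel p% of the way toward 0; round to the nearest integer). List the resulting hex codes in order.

#4172B9, #31558B, #20395C, #101C2E

#518EE7 is rgb(81, 142, 231).
20%: (81 − 16.2 = 64.8→65, 142 − 28.4 = 113.6→114, 231 − 46.2 = 184.8→185) → #4172B9
40%: (81 − 32.4 = 48.6→49, 142 − 56.8 = 85.2→85, 231 − 92.4 = 138.6→139) → #31558B
60%: (81 − 48.6 = 32.4→32, 142 − 85.2 = 56.8→57, 231 − 138.6 = 92.4→92) → #20395C
80%: (81 − 64.8 = 16.2→16, 142 − 113.6 = 28.4→28, 231 − 184.8 = 46.2→46) → #101C2E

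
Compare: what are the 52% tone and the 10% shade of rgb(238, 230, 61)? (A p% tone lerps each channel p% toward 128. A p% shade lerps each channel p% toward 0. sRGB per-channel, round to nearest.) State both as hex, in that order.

52% tone:
  R: 238 − 57.2 = 180.8 → 181
  G: 230 + 0.52×(128−230) = 230 − 53.04 = 176.96 → 177
  B: 61 + 34.84 = 95.84 → 96
  → #b5b160
10% shade:
  R: 238 + 0.1×(0−238) = 238 − 23.8 = 214.2 → 214
  G: 230 − 23 = 207 → 207
  B: 61 + 0.1×(0−61) = 61 − 6.1 = 54.9 → 55
  → #d6cf37

#b5b160, #d6cf37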